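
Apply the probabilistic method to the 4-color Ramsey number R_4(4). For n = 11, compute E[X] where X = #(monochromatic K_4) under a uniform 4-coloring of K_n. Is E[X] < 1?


E[X] = C(11, 4) · 4^{1 − 6} = 330 · 4^{−5} = 330/1024.
As a reduced fraction: E[X] = 165/512 ≈ 0.322266.
Is E[X] < 1? YES.
Since E[X] < 1, there exists a 4-coloring of K_{11} with no monochromatic K_4; hence R_4(4) > 11.

E[X] = 165/512 ≈ 0.322266; E[X] < 1, so R_4(4) > 11.


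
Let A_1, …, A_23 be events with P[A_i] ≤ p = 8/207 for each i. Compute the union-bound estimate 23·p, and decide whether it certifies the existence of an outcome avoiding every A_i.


Union bound: P[∪_{i=1}^{23} A_i] ≤ Σ_i P[A_i] ≤ 23·p = 23·(8/207) = 8/9.
Numerically: 8/9 ≈ 0.889.
Is 8/9 < 1? YES.
Since P[∪ A_i] ≤ 8/9 < 1, the complement has P[∩ A_i^c] ≥ 1 − 8/9 = 1/9 > 0, so some outcome avoids every A_i.

23·p = 8/9 ≈ 0.889; existence CERTIFIED by the union bound.


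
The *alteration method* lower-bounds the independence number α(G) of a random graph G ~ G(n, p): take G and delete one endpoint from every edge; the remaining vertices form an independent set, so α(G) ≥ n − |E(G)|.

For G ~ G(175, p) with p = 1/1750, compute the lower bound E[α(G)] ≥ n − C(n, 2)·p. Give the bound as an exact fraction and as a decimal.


E[|E(G)|] = C(175, 2)·p = 15225 · (1/1750) = 87/10.
E[α(G)] ≥ n − E[|E(G)|] = 175 − 87/10 = 1663/10.
Numerically: ≈ 166.300.
(This is only a lower bound; the true E[α(G)] may be larger.)

E[α(G)] ≥ 1663/10 ≈ 166.300.


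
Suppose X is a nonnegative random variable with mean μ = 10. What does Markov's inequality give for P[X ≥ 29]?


μ = E[X] = 10, a = 29.
Markov: P[X ≥ 29] ≤ μ/a = (10)/29 = 10/29.
Numerically: ≈ 0.34483.
(Since a = 29 > μ = 10.00000, the bound 10/29 is < 1 and informative.)

P[X ≥ 29] ≤ 10/29 ≈ 0.34483.


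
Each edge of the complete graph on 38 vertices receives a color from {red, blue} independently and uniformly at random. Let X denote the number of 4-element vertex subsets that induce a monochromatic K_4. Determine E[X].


Let X = Σ_S X_S over the C(38, 4) = 73815 subsets S of size 4, where X_S = 1 if the K_4 on S is monochromatic.
For a fixed S, the K_4 on S has C(4, 2) = 6 edges. P[all 6 edges red] = (1/2)^6, and likewise for blue, so P[monochromatic] = 2·(1/2)^6 = 2^{1 − 6} = 1/32.
Summing: E[X] = C(38, 4) · 2^{1 − 6} = 73815 · 1/32 = 73815/32.
Numerically: E[X] ≈ 2306.718750.

E[X] = C(38,4)·2^(1−C(4,2)) = 73815/32 ≈ 2306.718750.


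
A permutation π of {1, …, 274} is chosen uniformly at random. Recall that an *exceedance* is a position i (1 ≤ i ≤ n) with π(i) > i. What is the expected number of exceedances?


Write X = Σ_{i=1}^{274} X_i, where X_i = 1_{π(i) > i}.
For each fixed i, π(i) is uniform over {1, …, 274} (marginal of a uniform permutation), so P[π(i) > i] = (n − i)/n. Summing: Σ_{i=1}^{274} (n − i)/n = (0 + 1 + … + 273)/274 = 274(274 − 1)/(2·274) = (274 − 1)/2.
Hence E[X] = Σ_{i=1}^{274} (274 − i)/274 = 273/2 ≈ 136.50000.

E[X] = 273/2 = 136.50000.


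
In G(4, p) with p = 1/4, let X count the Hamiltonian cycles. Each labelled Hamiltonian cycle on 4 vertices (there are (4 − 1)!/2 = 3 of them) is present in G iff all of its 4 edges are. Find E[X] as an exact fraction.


K_4 has (4 − 1)!/2 = 3 labelled Hamiltonian cycles.
For each such Hamiltonian cycle H, let X_H = 1 if all 4 edges of H are present in G. Then P[X_H = 1] = p^{4} = (1/4)^{4} = 1/256.
Summing the indicators: E[X] = Σ_H E[X_H] = 3 · p^{4} = 3 · 1/256 = 3/256.
Numerically: E[X] ≈ 0.0117188.

E[X] = 3 · (1/4)^{4} = 3/256 ≈ 0.0117188.


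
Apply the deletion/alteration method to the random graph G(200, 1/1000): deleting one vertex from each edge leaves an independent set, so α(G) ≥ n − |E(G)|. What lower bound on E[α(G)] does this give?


E[|E(G)|] = C(200, 2)·p = 19900 · (1/1000) = 199/10.
E[α(G)] ≥ n − E[|E(G)|] = 200 − 199/10 = 1801/10.
Numerically: ≈ 180.10000.
(This is only a lower bound; the true E[α(G)] may be larger.)

E[α(G)] ≥ 1801/10 ≈ 180.10000.


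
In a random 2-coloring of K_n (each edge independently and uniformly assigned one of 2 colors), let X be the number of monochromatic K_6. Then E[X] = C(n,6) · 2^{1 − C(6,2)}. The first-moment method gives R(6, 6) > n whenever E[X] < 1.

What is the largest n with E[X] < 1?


We need C(n, 6) · 2^{1 − 15} < 1, i.e. C(n, 6) < 2^{15 − 1} = 16384.
Check values of n near the boundary:
  n = 16: C(16, 6) = 8008; 8008 < 16384? YES
  n = 17: C(17, 6) = 12376; 12376 < 16384? YES
  n = 18: C(18, 6) = 18564; 18564 < 16384? NO
  n = 19: C(19, 6) = 27132; 27132 < 16384? NO
  n = 20: C(20, 6) = 38760; 38760 < 16384? NO
The largest n with C(n, 6) < 16384 is n = 17 (where E[X] = 1547/2048 ≈ 0.7553711). Hence R(6, 6) > 17, i.e. R(6, 6) ≥ 18.

Largest n = 17; hence R(6, 6) > 17.


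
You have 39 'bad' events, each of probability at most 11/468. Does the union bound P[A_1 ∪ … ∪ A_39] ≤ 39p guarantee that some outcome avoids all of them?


Union bound: P[∪_{i=1}^{39} A_i] ≤ Σ_i P[A_i] ≤ 39·p = 39·(11/468) = 11/12.
Numerically: 11/12 ≈ 0.9166667.
Is 11/12 < 1? YES.
Since P[∪ A_i] ≤ 11/12 < 1, the complement has P[∩ A_i^c] ≥ 1 − 11/12 = 1/12 > 0, so some outcome avoids every A_i.

39·p = 11/12 ≈ 0.9166667; existence CERTIFIED by the union bound.


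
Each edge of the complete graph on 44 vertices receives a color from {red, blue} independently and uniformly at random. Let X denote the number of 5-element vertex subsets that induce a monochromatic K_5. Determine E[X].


Let X = Σ_S X_S over the C(44, 5) = 1086008 subsets S of size 5, where X_S = 1 if the K_5 on S is monochromatic.
For a fixed S, the K_5 on S has C(5, 2) = 10 edges. P[all 10 edges red] = (1/2)^10, and likewise for blue, so P[monochromatic] = 2·(1/2)^10 = 2^{1 − 10} = 1/512.
By linearity of expectation: E[X] = C(44, 5) · 2^{1 − 10} = 1086008 · 1/512 = 135751/64.
Numerically: E[X] ≈ 2121.10938.

E[X] = C(44,5)·2^(1−C(5,2)) = 135751/64 ≈ 2121.10938.


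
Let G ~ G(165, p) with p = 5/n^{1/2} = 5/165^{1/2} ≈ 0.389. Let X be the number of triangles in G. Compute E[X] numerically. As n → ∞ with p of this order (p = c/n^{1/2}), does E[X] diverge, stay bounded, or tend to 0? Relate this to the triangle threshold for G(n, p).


Number of potential triangles: C(165, 3) = 735130.
Each occurs with probability p³ ≈ (0.389)³ ≈ 5.89772e-02.
By linearity: E[X] = C(165, 3)·p³ ≈ 735130 · 5.89772e-02 ≈ 43355.904.
Since α = 1/2 < 1, p = c/n^{1/2} ≫ 1/n is above the triangle threshold p ~ 1/n. Asymptotically E[X] ~ (c³/6)·n^{3(1−α)} = (5³/6)·n^{1.5} → ∞; triangles are abundant w.h.p.

E[X] ≈ 43355.904; in regime p = Θ(1/n^{1/2}) E[X] diverges (above the triangle threshold p ~ 1/n).


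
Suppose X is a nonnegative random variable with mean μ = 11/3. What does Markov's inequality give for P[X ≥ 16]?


μ = E[X] = 11/3, a = 16.
Markov: P[X ≥ 16] ≤ μ/a = (11/3)/16 = 11/48.
Numerically: ≈ 0.229167.
(Since a = 16 > μ = 3.666667, the bound 11/48 is < 1 and informative.)

P[X ≥ 16] ≤ 11/48 ≈ 0.229167.


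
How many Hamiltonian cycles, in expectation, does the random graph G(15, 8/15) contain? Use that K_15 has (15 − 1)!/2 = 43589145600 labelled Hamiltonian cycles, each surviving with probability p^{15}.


K_15 has (15 − 1)!/2 = 43589145600 labelled Hamiltonian cycles.
For each such Hamiltonian cycle H, let X_H = 1 if all 15 edges of H are present in G. Then P[X_H = 1] = p^{15} = (8/15)^{15} = 35184372088832/437893890380859375.
Summing the indicators: E[X] = Σ_H E[X_H] = 43589145600 · p^{15} = 43589145600 · 35184372088832/437893890380859375 = 252453780711880523776/72081298828125.
Numerically: E[X] ≈ 3.5e+06.

E[X] = 43589145600 · (8/15)^{15} = 252453780711880523776/72081298828125 ≈ 3.5e+06.


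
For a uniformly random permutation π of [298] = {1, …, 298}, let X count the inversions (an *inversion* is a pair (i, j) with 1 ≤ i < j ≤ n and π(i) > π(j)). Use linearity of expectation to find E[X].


Write X = Σ X_I over the C(298, 2) = 44253 pairs i < j, with X_I the indicator of one inversion.
There are 44253 indicators.
For each fixed pair i < j, the values π(i) and π(j) are two distinct elements of {1, …, 298} in uniformly random order; by symmetry P[π(i) > π(j)] = 1/2.
By linearity: E[X] = 44253 · (1/2) = C(298, 2) · (1/2) = 44253/2 = 44253/2 ≈ 22126.500000.

E[X] = 44253/2 = 22126.500000.


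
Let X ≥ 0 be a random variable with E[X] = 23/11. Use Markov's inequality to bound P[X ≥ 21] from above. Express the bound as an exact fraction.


μ = E[X] = 23/11, a = 21.
Markov: P[X ≥ 21] ≤ μ/a = (23/11)/21 = 23/231.
Numerically: ≈ 0.099567.
(Since a = 21 > μ = 2.090909, the bound 23/231 is < 1 and informative.)

P[X ≥ 21] ≤ 23/231 ≈ 0.099567.


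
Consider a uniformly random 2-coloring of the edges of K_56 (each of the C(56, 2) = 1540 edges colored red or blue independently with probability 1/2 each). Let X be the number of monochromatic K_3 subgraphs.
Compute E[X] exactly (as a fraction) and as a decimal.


Let X = Σ_S X_S over the C(56, 3) = 27720 subsets S of size 3, where X_S = 1 if the K_3 on S is monochromatic.
For a fixed S, the K_3 on S has C(3, 2) = 3 edges. P[all 3 edges red] = (1/2)^3, and likewise for blue, so P[monochromatic] = 2·(1/2)^3 = 2^{1 − 3} = 1/4.
By linearity of expectation: E[X] = C(56, 3) · 2^{1 − 3} = 27720 · 1/4 = 6930.
Numerically: E[X] ≈ 6930.000.

E[X] = C(56,3)·2^(1−C(3,2)) = 6930 ≈ 6930.000.


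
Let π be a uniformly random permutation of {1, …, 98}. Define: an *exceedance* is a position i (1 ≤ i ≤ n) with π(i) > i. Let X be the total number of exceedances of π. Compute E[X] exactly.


Write X = Σ_{i=1}^{98} X_i, where X_i = 1_{π(i) > i}.
For each fixed i, π(i) is uniform over {1, …, 98} (marginal of a uniform permutation), so P[π(i) > i] = (n − i)/n. Summing: Σ_{i=1}^{98} (n − i)/n = (0 + 1 + … + 97)/98 = 98(98 − 1)/(2·98) = (98 − 1)/2.
Hence E[X] = Σ_{i=1}^{98} (98 − i)/98 = 97/2 ≈ 48.5000.

E[X] = 97/2 = 48.5000.


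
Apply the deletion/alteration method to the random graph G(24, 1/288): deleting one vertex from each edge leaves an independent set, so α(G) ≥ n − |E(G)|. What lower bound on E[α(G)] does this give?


E[|E(G)|] = C(24, 2)·p = 276 · (1/288) = 23/24.
E[α(G)] ≥ n − E[|E(G)|] = 24 − 23/24 = 553/24.
Numerically: ≈ 23.04167.
(This is only a lower bound; the true E[α(G)] may be larger.)

E[α(G)] ≥ 553/24 ≈ 23.04167.


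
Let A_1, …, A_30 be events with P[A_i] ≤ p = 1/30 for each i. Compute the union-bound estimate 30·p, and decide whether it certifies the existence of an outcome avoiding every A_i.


Union bound: P[∪_{i=1}^{30} A_i] ≤ Σ_i P[A_i] ≤ 30·p = 30·(1/30) = 1.
Numerically: 1 ≈ 1.00000.
Is 1 < 1? NO.
Since the bound 1 is ≥ 1, the union bound is uninformative here; it does NOT by itself certify existence.

30·p = 1 ≈ 1.00000; existence NOT certified by the union bound.


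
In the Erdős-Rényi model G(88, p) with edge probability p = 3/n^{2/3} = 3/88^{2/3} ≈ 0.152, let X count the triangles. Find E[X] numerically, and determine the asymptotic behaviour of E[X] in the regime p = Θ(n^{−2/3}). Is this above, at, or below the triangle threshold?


Number of potential triangles: C(88, 3) = 109736.
Each occurs with probability p³ ≈ (0.152)³ ≈ 3.48657e-03.
By linearity: E[X] = C(88, 3)·p³ ≈ 109736 · 3.48657e-03 ≈ 382.602.
Since α = 2/3 < 1, p = c/n^{2/3} ≫ 1/n is above the triangle threshold p ~ 1/n. Asymptotically E[X] ~ (c³/6)·n^{3(1−α)} = (3³/6)·n^{1} → ∞; triangles are abundant w.h.p.

E[X] ≈ 382.602; in regime p = Θ(1/n^{2/3}) E[X] diverges (above the triangle threshold p ~ 1/n).


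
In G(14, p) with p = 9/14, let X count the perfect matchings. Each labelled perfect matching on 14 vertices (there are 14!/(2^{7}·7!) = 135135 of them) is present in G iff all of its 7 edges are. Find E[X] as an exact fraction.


K_14 has 14!/(2^{7}·7!) = 135135 labelled perfect matchings.
For each such perfect matching H, let X_H = 1 if all 7 edges of H are present in G. Then P[X_H = 1] = p^{7} = (9/14)^{7} = 4782969/105413504.
By linearity: E[X] = Σ_H E[X_H] = 135135 · p^{7} = 135135 · 4782969/105413504 = 92335216545/15059072.
Numerically: E[X] ≈ 6131.5.

E[X] = 135135 · (9/14)^{7} = 92335216545/15059072 ≈ 6131.5.


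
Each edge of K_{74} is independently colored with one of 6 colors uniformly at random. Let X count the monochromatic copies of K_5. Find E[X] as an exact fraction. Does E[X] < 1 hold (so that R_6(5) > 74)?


E[X] = C(74, 5) · 6^{1 − 10} = 16108764 · 6^{−9} = 16108764/10077696.
As a reduced fraction: E[X] = 1342397/839808 ≈ 1.5985.
Is E[X] < 1? NO.
Since E[X] ≥ 1, the first-moment bound is inconclusive at n = 74; it does NOT by itself certify R_6(5) > 74.

E[X] = 1342397/839808 ≈ 1.5985; E[X] ≥ 1; first-moment method inconclusive here.


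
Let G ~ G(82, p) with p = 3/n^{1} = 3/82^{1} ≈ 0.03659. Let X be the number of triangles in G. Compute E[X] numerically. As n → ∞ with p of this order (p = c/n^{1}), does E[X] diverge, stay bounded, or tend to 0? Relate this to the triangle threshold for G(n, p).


Number of potential triangles: C(82, 3) = 88560.
Each occurs with probability p³ ≈ (0.03659)³ ≈ 4.896911e-05.
By linearity: E[X] = C(82, 3)·p³ ≈ 88560 · 4.896911e-05 ≈ 4.3367.
Here α = 1, so p = 3/n is exactly at the triangle threshold p ~ 1/n. Asymptotically E[X] → c³/6 = 3³/6 = 9/2 ≈ 4.5000, a bounded constant. In this regime the triangle count is asymptotically Poisson(c³/6).

E[X] ≈ 4.3367; in regime p = Θ(1/n^{1}) E[X] stays bounded (at the triangle threshold p ~ 1/n).


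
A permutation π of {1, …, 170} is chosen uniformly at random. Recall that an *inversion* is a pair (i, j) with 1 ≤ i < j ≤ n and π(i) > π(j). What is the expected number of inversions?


Write X = Σ X_I over the C(170, 2) = 14365 pairs i < j, with X_I the indicator of one inversion.
There are 14365 indicators.
For each fixed pair i < j, the values π(i) and π(j) are two distinct elements of {1, …, 170} in uniformly random order; by symmetry P[π(i) > π(j)] = 1/2.
By linearity: E[X] = 14365 · (1/2) = C(170, 2) · (1/2) = 14365/2 = 14365/2 ≈ 7182.500000.

E[X] = 14365/2 = 7182.500000.


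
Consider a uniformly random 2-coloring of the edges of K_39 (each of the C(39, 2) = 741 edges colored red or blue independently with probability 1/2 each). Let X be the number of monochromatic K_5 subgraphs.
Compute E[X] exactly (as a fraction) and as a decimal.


Let X = Σ_S X_S over the C(39, 5) = 575757 subsets S of size 5, where X_S = 1 if the K_5 on S is monochromatic.
For a fixed S, the K_5 on S has C(5, 2) = 10 edges. P[all 10 edges red] = (1/2)^10, and likewise for blue, so P[monochromatic] = 2·(1/2)^10 = 2^{1 − 10} = 1/512.
By linearity: E[X] = C(39, 5) · 2^{1 − 10} = 575757 · 1/512 = 575757/512.
Numerically: E[X] ≈ 1124.525391.

E[X] = C(39,5)·2^(1−C(5,2)) = 575757/512 ≈ 1124.525391.


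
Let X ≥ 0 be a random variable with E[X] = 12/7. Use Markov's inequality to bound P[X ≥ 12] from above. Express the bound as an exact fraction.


μ = E[X] = 12/7, a = 12.
Markov: P[X ≥ 12] ≤ μ/a = (12/7)/12 = 1/7.
Numerically: ≈ 0.143.
(Since a = 12 > μ = 1.714, the bound 1/7 is < 1 and informative.)

P[X ≥ 12] ≤ 1/7 ≈ 0.143.


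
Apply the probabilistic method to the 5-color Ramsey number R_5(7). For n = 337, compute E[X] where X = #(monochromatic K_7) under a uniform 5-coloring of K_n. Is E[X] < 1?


E[X] = C(337, 7) · 5^{1 − 21} = 91989916924632 · 5^{−20} = 91989916924632/95367431640625.
As a reduced fraction: E[X] = 91989916924632/95367431640625 ≈ 0.965.
Is E[X] < 1? YES.
Since E[X] < 1, there exists a 5-coloring of K_{337} with no monochromatic K_7; hence R_5(7) > 337.

E[X] = 91989916924632/95367431640625 ≈ 0.965; E[X] < 1, so R_5(7) > 337.


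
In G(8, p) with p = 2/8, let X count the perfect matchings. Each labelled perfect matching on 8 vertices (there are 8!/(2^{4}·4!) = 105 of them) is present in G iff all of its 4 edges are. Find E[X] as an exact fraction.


K_8 has 8!/(2^{4}·4!) = 105 labelled perfect matchings.
For each such perfect matching H, let X_H = 1 if all 4 edges of H are present in G. Then P[X_H = 1] = p^{4} = (1/4)^{4} = 1/256.
By linearity of expectation: E[X] = Σ_H E[X_H] = 105 · p^{4} = 105 · 1/256 = 105/256.
Numerically: E[X] ≈ 0.41.

E[X] = 105 · (1/4)^{4} = 105/256 ≈ 0.41.


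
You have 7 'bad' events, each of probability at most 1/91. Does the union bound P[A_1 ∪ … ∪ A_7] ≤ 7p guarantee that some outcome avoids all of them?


Union bound: P[∪_{i=1}^{7} A_i] ≤ Σ_i P[A_i] ≤ 7·p = 7·(1/91) = 1/13.
Numerically: 1/13 ≈ 0.0769.
Is 1/13 < 1? YES.
Since P[∪ A_i] ≤ 1/13 < 1, the complement has P[∩ A_i^c] ≥ 1 − 1/13 = 12/13 > 0, so some outcome avoids every A_i.

7·p = 1/13 ≈ 0.0769; existence CERTIFIED by the union bound.


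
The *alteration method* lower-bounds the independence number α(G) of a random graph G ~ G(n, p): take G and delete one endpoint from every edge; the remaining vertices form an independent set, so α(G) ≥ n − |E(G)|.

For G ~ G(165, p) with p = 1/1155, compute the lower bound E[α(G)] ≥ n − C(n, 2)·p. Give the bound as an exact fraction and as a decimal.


E[|E(G)|] = C(165, 2)·p = 13530 · (1/1155) = 82/7.
E[α(G)] ≥ n − E[|E(G)|] = 165 − 82/7 = 1073/7.
Numerically: ≈ 153.286.
(This is only a lower bound; the true E[α(G)] may be larger.)

E[α(G)] ≥ 1073/7 ≈ 153.286.


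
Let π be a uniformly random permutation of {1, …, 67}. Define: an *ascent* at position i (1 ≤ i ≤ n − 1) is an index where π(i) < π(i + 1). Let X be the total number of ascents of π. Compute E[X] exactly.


Write X = Σ X_I over i = 1, …, 66, with X_I the indicator of one ascent.
There are 66 indicators.
For each fixed i, the pair (π(i), π(i+1)) is a uniformly random ordered pair of distinct values from {1, …, 67}; by symmetry P[π(i) < π(i+1)] = 1/2.
By linearity: E[X] = 66 · (1/2) = (67 − 1) · (1/2) = 33 ≈ 33.0000.

E[X] = 33 = 33.0000.


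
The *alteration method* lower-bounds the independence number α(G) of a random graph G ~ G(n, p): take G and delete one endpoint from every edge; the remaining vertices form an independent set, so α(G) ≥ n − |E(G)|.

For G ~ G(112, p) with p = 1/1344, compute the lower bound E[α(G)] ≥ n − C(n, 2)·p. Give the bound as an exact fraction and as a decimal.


E[|E(G)|] = C(112, 2)·p = 6216 · (1/1344) = 37/8.
E[α(G)] ≥ n − E[|E(G)|] = 112 − 37/8 = 859/8.
Numerically: ≈ 107.375000.
(This is only a lower bound; the true E[α(G)] may be larger.)

E[α(G)] ≥ 859/8 ≈ 107.375000.


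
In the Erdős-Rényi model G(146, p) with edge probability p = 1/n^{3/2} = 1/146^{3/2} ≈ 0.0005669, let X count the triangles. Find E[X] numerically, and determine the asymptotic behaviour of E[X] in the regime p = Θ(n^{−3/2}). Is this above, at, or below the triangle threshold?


Number of potential triangles: C(146, 3) = 508080.
Each occurs with probability p³ ≈ (0.0005669)³ ≈ 1.821429e-10.
By linearity: E[X] = C(146, 3)·p³ ≈ 508080 · 1.821429e-10 ≈ 0.0001.
Since α = 3/2 > 1, p = c/n^{3/2} = o(1/n) is below the triangle threshold p ~ 1/n. Asymptotically E[X] ~ (c³/6)·n^{3(1−α)} = (1³/6)·n^{-1.5} → 0, so by Markov's inequality G has no triangles w.h.p.

E[X] ≈ 0.0001; in regime p = Θ(1/n^{3/2}) E[X] tends to 0 (below the triangle threshold p ~ 1/n).


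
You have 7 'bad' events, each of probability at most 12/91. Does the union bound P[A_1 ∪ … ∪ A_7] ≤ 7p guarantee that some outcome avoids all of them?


Union bound: P[∪_{i=1}^{7} A_i] ≤ Σ_i P[A_i] ≤ 7·p = 7·(12/91) = 12/13.
Numerically: 12/13 ≈ 0.923077.
Is 12/13 < 1? YES.
Since P[∪ A_i] ≤ 12/13 < 1, the complement has P[∩ A_i^c] ≥ 1 − 12/13 = 1/13 > 0, so some outcome avoids every A_i.

7·p = 12/13 ≈ 0.923077; existence CERTIFIED by the union bound.


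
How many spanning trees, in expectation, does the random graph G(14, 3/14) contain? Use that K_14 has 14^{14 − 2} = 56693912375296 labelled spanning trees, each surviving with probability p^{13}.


K_14 has 14^{14 − 2} = 56693912375296 labelled spanning trees.
For each such spanning tree H, let X_H = 1 if all 13 edges of H are present in G. Then P[X_H = 1] = p^{13} = (3/14)^{13} = 1594323/793714773254144.
By linearity: E[X] = Σ_H E[X_H] = 56693912375296 · p^{13} = 56693912375296 · 1594323/793714773254144 = 1594323/14.
Numerically: E[X] ≈ 1.14e+05.

E[X] = 56693912375296 · (3/14)^{13} = 1594323/14 ≈ 1.14e+05.


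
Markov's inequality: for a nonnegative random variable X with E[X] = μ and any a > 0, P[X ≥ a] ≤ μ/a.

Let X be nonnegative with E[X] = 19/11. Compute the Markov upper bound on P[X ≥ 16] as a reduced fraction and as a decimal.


μ = E[X] = 19/11, a = 16.
Markov: P[X ≥ 16] ≤ μ/a = (19/11)/16 = 19/176.
Numerically: ≈ 0.10795.
(Since a = 16 > μ = 1.72727, the bound 19/176 is < 1 and informative.)

P[X ≥ 16] ≤ 19/176 ≈ 0.10795.


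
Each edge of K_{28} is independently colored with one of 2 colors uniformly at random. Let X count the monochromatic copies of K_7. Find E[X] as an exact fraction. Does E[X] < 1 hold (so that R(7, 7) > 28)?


E[X] = C(28, 7) · 2^{1 − 21} = 1184040 · 2^{−20} = 1184040/1048576.
As a reduced fraction: E[X] = 148005/131072 ≈ 1.129.
Is E[X] < 1? NO.
Since E[X] ≥ 1, the first-moment bound is inconclusive at n = 28; it does NOT by itself certify R(7, 7) > 28.

E[X] = 148005/131072 ≈ 1.129; E[X] ≥ 1; first-moment method inconclusive here.


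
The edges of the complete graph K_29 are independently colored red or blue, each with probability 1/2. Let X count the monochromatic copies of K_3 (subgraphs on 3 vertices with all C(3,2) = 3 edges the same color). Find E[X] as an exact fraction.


Let X = Σ_S X_S over the C(29, 3) = 3654 subsets S of size 3, where X_S = 1 if the K_3 on S is monochromatic.
For a fixed S, the K_3 on S has C(3, 2) = 3 edges. P[all 3 edges red] = (1/2)^3, and likewise for blue, so P[monochromatic] = 2·(1/2)^3 = 2^{1 − 3} = 1/4.
Summing: E[X] = C(29, 3) · 2^{1 − 3} = 3654 · 1/4 = 1827/2.
Numerically: E[X] ≈ 913.50000.

E[X] = C(29,3)·2^(1−C(3,2)) = 1827/2 ≈ 913.50000.


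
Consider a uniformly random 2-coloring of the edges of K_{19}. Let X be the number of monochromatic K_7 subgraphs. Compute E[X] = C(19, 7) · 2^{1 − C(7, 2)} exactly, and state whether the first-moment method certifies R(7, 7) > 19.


E[X] = C(19, 7) · 2^{1 − 21} = 50388 · 2^{−20} = 50388/1048576.
As a reduced fraction: E[X] = 12597/262144 ≈ 0.0480537.
Is E[X] < 1? YES.
Since E[X] < 1, there exists a 2-coloring of K_{19} with no monochromatic K_7; hence R(7, 7) > 19.

E[X] = 12597/262144 ≈ 0.0480537; E[X] < 1, so R(7, 7) > 19.


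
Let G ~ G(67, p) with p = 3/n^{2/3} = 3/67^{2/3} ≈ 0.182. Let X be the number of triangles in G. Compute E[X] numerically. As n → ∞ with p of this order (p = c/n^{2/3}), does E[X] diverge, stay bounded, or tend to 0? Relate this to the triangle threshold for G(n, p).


Number of potential triangles: C(67, 3) = 47905.
Each occurs with probability p³ ≈ (0.182)³ ≈ 6.01470e-03.
By linearity: E[X] = C(67, 3)·p³ ≈ 47905 · 6.01470e-03 ≈ 288.134.
Since α = 2/3 < 1, p = c/n^{2/3} ≫ 1/n is above the triangle threshold p ~ 1/n. Asymptotically E[X] ~ (c³/6)·n^{3(1−α)} = (3³/6)·n^{1} → ∞; triangles are abundant w.h.p.

E[X] ≈ 288.134; in regime p = Θ(1/n^{2/3}) E[X] diverges (above the triangle threshold p ~ 1/n).


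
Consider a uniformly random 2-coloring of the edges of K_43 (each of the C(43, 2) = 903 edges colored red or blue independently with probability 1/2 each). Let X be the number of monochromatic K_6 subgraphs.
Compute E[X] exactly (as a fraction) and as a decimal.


Let X = Σ_S X_S over the C(43, 6) = 6096454 subsets S of size 6, where X_S = 1 if the K_6 on S is monochromatic.
For a fixed S, the K_6 on S has C(6, 2) = 15 edges. P[all 15 edges red] = (1/2)^15, and likewise for blue, so P[monochromatic] = 2·(1/2)^15 = 2^{1 − 15} = 1/16384.
Summing: E[X] = C(43, 6) · 2^{1 − 15} = 6096454 · 1/16384 = 3048227/8192.
Numerically: E[X] ≈ 372.0980.

E[X] = C(43,6)·2^(1−C(6,2)) = 3048227/8192 ≈ 372.0980.


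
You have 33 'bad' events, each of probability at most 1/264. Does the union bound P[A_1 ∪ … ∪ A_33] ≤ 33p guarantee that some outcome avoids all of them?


Union bound: P[∪_{i=1}^{33} A_i] ≤ Σ_i P[A_i] ≤ 33·p = 33·(1/264) = 1/8.
Numerically: 1/8 ≈ 0.125.
Is 1/8 < 1? YES.
Since P[∪ A_i] ≤ 1/8 < 1, the complement has P[∩ A_i^c] ≥ 1 − 1/8 = 7/8 > 0, so some outcome avoids every A_i.

33·p = 1/8 ≈ 0.125; existence CERTIFIED by the union bound.


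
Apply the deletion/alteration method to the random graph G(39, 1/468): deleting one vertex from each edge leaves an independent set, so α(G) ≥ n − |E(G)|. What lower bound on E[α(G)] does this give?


E[|E(G)|] = C(39, 2)·p = 741 · (1/468) = 19/12.
E[α(G)] ≥ n − E[|E(G)|] = 39 − 19/12 = 449/12.
Numerically: ≈ 37.416667.
(This is only a lower bound; the true E[α(G)] may be larger.)

E[α(G)] ≥ 449/12 ≈ 37.416667.


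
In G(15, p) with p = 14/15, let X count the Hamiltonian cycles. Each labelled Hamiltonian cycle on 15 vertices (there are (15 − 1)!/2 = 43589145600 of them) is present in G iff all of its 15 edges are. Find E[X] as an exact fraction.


K_15 has (15 − 1)!/2 = 43589145600 labelled Hamiltonian cycles.
For each such Hamiltonian cycle H, let X_H = 1 if all 15 edges of H are present in G. Then P[X_H = 1] = p^{15} = (14/15)^{15} = 155568095557812224/437893890380859375.
Summing the indicators: E[X] = Σ_H E[X_H] = 43589145600 · p^{15} = 43589145600 · 155568095557812224/437893890380859375 = 1116227221067356419653632/72081298828125.
Numerically: E[X] ≈ 1.549e+10.

E[X] = 43589145600 · (14/15)^{15} = 1116227221067356419653632/72081298828125 ≈ 1.549e+10.


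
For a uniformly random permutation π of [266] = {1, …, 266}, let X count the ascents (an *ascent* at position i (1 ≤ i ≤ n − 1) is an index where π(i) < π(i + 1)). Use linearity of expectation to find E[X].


Write X = Σ X_I over i = 1, …, 265, with X_I the indicator of one ascent.
There are 265 indicators.
For each fixed i, the pair (π(i), π(i+1)) is a uniformly random ordered pair of distinct values from {1, …, 266}; by symmetry P[π(i) < π(i+1)] = 1/2.
By linearity: E[X] = 265 · (1/2) = (266 − 1) · (1/2) = 265/2 ≈ 132.50000.

E[X] = 265/2 = 132.50000.


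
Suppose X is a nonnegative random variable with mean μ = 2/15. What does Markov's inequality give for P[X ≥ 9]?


μ = E[X] = 2/15, a = 9.
Markov: P[X ≥ 9] ≤ μ/a = (2/15)/9 = 2/135.
Numerically: ≈ 0.015.
(Since a = 9 > μ = 0.133, the bound 2/135 is < 1 and informative.)

P[X ≥ 9] ≤ 2/135 ≈ 0.015.


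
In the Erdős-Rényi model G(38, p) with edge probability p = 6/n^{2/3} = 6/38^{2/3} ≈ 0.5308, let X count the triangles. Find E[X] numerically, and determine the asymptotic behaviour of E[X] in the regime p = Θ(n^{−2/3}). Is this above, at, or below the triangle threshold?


Number of potential triangles: C(38, 3) = 8436.
Each occurs with probability p³ ≈ (0.5308)³ ≈ 1.495845e-01.
By linearity: E[X] = C(38, 3)·p³ ≈ 8436 · 1.495845e-01 ≈ 1261.8947.
Since α = 2/3 < 1, p = c/n^{2/3} ≫ 1/n is above the triangle threshold p ~ 1/n. Asymptotically E[X] ~ (c³/6)·n^{3(1−α)} = (6³/6)·n^{1} → ∞; triangles are abundant w.h.p.

E[X] ≈ 1261.8947; in regime p = Θ(1/n^{2/3}) E[X] diverges (above the triangle threshold p ~ 1/n).


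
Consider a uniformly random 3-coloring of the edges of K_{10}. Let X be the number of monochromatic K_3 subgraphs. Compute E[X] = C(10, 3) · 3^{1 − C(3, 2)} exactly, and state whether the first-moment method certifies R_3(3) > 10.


E[X] = C(10, 3) · 3^{1 − 3} = 120 · 3^{−2} = 120/9.
As a reduced fraction: E[X] = 40/3 ≈ 13.3333.
Is E[X] < 1? NO.
Since E[X] ≥ 1, the first-moment bound is inconclusive at n = 10; it does NOT by itself certify R_3(3) > 10.

E[X] = 40/3 ≈ 13.3333; E[X] ≥ 1; first-moment method inconclusive here.


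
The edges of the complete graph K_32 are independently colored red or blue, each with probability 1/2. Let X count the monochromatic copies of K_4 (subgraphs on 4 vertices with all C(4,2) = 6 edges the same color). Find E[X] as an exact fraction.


Let X = Σ_S X_S over the C(32, 4) = 35960 subsets S of size 4, where X_S = 1 if the K_4 on S is monochromatic.
For a fixed S, the K_4 on S has C(4, 2) = 6 edges. P[all 6 edges red] = (1/2)^6, and likewise for blue, so P[monochromatic] = 2·(1/2)^6 = 2^{1 − 6} = 1/32.
By linearity of expectation: E[X] = C(32, 4) · 2^{1 − 6} = 35960 · 1/32 = 4495/4.
Numerically: E[X] ≈ 1123.750.

E[X] = C(32,4)·2^(1−C(4,2)) = 4495/4 ≈ 1123.750.


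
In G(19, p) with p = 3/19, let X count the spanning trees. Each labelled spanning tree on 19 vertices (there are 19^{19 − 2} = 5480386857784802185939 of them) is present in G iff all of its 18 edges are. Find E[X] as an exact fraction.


K_19 has 19^{19 − 2} = 5480386857784802185939 labelled spanning trees.
For each such spanning tree H, let X_H = 1 if all 18 edges of H are present in G. Then P[X_H = 1] = p^{18} = (3/19)^{18} = 387420489/104127350297911241532841.
Summing the indicators: E[X] = Σ_H E[X_H] = 5480386857784802185939 · p^{18} = 5480386857784802185939 · 387420489/104127350297911241532841 = 387420489/19.
Numerically: E[X] ≈ 2.039e+07.

E[X] = 5480386857784802185939 · (3/19)^{18} = 387420489/19 ≈ 2.039e+07.


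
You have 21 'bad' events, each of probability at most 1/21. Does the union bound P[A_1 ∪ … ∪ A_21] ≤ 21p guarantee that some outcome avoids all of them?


Union bound: P[∪_{i=1}^{21} A_i] ≤ Σ_i P[A_i] ≤ 21·p = 21·(1/21) = 1.
Numerically: 1 ≈ 1.0000.
Is 1 < 1? NO.
Since the bound 1 is ≥ 1, the union bound is uninformative here; it does NOT by itself certify existence.

21·p = 1 ≈ 1.0000; existence NOT certified by the union bound.


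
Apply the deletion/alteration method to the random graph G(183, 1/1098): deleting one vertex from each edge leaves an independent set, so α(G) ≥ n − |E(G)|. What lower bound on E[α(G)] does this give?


E[|E(G)|] = C(183, 2)·p = 16653 · (1/1098) = 91/6.
E[α(G)] ≥ n − E[|E(G)|] = 183 − 91/6 = 1007/6.
Numerically: ≈ 167.8333.
(This is only a lower bound; the true E[α(G)] may be larger.)

E[α(G)] ≥ 1007/6 ≈ 167.8333.


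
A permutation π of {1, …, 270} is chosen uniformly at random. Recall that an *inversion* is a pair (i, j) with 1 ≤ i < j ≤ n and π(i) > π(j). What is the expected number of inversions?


Write X = Σ X_I over the C(270, 2) = 36315 pairs i < j, with X_I the indicator of one inversion.
There are 36315 indicators.
For each fixed pair i < j, the values π(i) and π(j) are two distinct elements of {1, …, 270} in uniformly random order; by symmetry P[π(i) > π(j)] = 1/2.
By linearity: E[X] = 36315 · (1/2) = C(270, 2) · (1/2) = 36315/2 = 36315/2 ≈ 18157.500.

E[X] = 36315/2 = 18157.500.


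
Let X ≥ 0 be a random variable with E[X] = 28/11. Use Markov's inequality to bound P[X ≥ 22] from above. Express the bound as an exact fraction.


μ = E[X] = 28/11, a = 22.
Markov: P[X ≥ 22] ≤ μ/a = (28/11)/22 = 14/121.
Numerically: ≈ 0.1157.
(Since a = 22 > μ = 2.5455, the bound 14/121 is < 1 and informative.)

P[X ≥ 22] ≤ 14/121 ≈ 0.1157.


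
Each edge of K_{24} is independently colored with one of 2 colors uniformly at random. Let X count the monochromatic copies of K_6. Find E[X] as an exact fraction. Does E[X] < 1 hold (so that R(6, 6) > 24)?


E[X] = C(24, 6) · 2^{1 − 15} = 134596 · 2^{−14} = 134596/16384.
As a reduced fraction: E[X] = 33649/4096 ≈ 8.215.
Is E[X] < 1? NO.
Since E[X] ≥ 1, the first-moment bound is inconclusive at n = 24; it does NOT by itself certify R(6, 6) > 24.

E[X] = 33649/4096 ≈ 8.215; E[X] ≥ 1; first-moment method inconclusive here.


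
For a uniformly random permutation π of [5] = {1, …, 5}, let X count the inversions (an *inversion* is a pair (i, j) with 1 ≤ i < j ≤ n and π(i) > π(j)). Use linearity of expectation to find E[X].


Write X = Σ X_I over the C(5, 2) = 10 pairs i < j, with X_I the indicator of one inversion.
There are 10 indicators.
For each fixed pair i < j, the values π(i) and π(j) are two distinct elements of {1, …, 5} in uniformly random order; by symmetry P[π(i) > π(j)] = 1/2.
By linearity: E[X] = 10 · (1/2) = C(5, 2) · (1/2) = 10/2 = 5 ≈ 5.00000.

E[X] = 5 = 5.00000.


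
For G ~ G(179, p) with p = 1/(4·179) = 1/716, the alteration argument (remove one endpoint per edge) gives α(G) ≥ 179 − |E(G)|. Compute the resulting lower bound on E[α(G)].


E[|E(G)|] = C(179, 2)·p = 15931 · (1/716) = 89/4.
E[α(G)] ≥ n − E[|E(G)|] = 179 − 89/4 = 627/4.
Numerically: ≈ 156.750000.
(This is only a lower bound; the true E[α(G)] may be larger.)

E[α(G)] ≥ 627/4 ≈ 156.750000.


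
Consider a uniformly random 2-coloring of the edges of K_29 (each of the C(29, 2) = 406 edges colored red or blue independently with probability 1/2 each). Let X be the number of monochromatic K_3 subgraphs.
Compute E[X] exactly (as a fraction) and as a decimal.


Let X = Σ_S X_S over the C(29, 3) = 3654 subsets S of size 3, where X_S = 1 if the K_3 on S is monochromatic.
For a fixed S, the K_3 on S has C(3, 2) = 3 edges. P[all 3 edges red] = (1/2)^3, and likewise for blue, so P[monochromatic] = 2·(1/2)^3 = 2^{1 − 3} = 1/4.
By linearity of expectation: E[X] = C(29, 3) · 2^{1 − 3} = 3654 · 1/4 = 1827/2.
Numerically: E[X] ≈ 913.50000.

E[X] = C(29,3)·2^(1−C(3,2)) = 1827/2 ≈ 913.50000.


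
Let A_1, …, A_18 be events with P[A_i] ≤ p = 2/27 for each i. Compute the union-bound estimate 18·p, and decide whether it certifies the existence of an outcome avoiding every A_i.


Union bound: P[∪_{i=1}^{18} A_i] ≤ Σ_i P[A_i] ≤ 18·p = 18·(2/27) = 4/3.
Numerically: 4/3 ≈ 1.3333333.
Is 4/3 < 1? NO.
Since the bound 4/3 is ≥ 1, the union bound is uninformative here; it does NOT by itself certify existence.

18·p = 4/3 ≈ 1.3333333; existence NOT certified by the union bound.


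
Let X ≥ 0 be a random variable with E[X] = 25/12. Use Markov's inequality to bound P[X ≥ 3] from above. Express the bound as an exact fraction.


μ = E[X] = 25/12, a = 3.
Markov: P[X ≥ 3] ≤ μ/a = (25/12)/3 = 25/36.
Numerically: ≈ 0.6944.
(Since a = 3 > μ = 2.0833, the bound 25/36 is < 1 and informative.)

P[X ≥ 3] ≤ 25/36 ≈ 0.6944.


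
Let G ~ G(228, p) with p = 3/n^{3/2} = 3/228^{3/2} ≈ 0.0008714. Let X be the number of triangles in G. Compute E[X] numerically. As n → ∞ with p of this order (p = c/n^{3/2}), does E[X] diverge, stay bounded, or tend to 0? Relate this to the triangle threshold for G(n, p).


Number of potential triangles: C(228, 3) = 1949476.
Each occurs with probability p³ ≈ (0.0008714)³ ≈ 6.6169363e-10.
By linearity: E[X] = C(228, 3)·p³ ≈ 1949476 · 6.6169363e-10 ≈ 0.00129.
Since α = 3/2 > 1, p = c/n^{3/2} = o(1/n) is below the triangle threshold p ~ 1/n. Asymptotically E[X] ~ (c³/6)·n^{3(1−α)} = (3³/6)·n^{-1.5} → 0, so by Markov's inequality G has no triangles w.h.p.

E[X] ≈ 0.00129; in regime p = Θ(1/n^{3/2}) E[X] tends to 0 (below the triangle threshold p ~ 1/n).


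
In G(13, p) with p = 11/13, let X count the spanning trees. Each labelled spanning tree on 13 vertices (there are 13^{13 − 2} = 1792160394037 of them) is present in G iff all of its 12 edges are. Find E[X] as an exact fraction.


K_13 has 13^{13 − 2} = 1792160394037 labelled spanning trees.
For each such spanning tree H, let X_H = 1 if all 12 edges of H are present in G. Then P[X_H = 1] = p^{12} = (11/13)^{12} = 3138428376721/23298085122481.
By linearity: E[X] = Σ_H E[X_H] = 1792160394037 · p^{12} = 1792160394037 · 3138428376721/23298085122481 = 3138428376721/13.
Numerically: E[X] ≈ 2.4142e+11.

E[X] = 1792160394037 · (11/13)^{12} = 3138428376721/13 ≈ 2.4142e+11.


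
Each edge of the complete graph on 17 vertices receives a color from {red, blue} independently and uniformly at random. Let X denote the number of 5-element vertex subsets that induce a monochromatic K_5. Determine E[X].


Let X = Σ_S X_S over the C(17, 5) = 6188 subsets S of size 5, where X_S = 1 if the K_5 on S is monochromatic.
For a fixed S, the K_5 on S has C(5, 2) = 10 edges. P[all 10 edges red] = (1/2)^10, and likewise for blue, so P[monochromatic] = 2·(1/2)^10 = 2^{1 − 10} = 1/512.
By linearity: E[X] = C(17, 5) · 2^{1 − 10} = 6188 · 1/512 = 1547/128.
Numerically: E[X] ≈ 12.08594.

E[X] = C(17,5)·2^(1−C(5,2)) = 1547/128 ≈ 12.08594.


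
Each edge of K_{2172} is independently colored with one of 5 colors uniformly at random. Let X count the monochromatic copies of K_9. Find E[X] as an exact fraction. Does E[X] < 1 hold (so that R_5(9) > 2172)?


E[X] = C(2172, 9) · 5^{1 − 36} = 2915866900084148060642020 · 5^{−35} = 2915866900084148060642020/2910383045673370361328125.
As a reduced fraction: E[X] = 583173380016829612128404/582076609134674072265625 ≈ 1.002.
Is E[X] < 1? NO.
Since E[X] ≥ 1, the first-moment bound is inconclusive at n = 2172; it does NOT by itself certify R_5(9) > 2172.

E[X] = 583173380016829612128404/582076609134674072265625 ≈ 1.002; E[X] ≥ 1; first-moment method inconclusive here.


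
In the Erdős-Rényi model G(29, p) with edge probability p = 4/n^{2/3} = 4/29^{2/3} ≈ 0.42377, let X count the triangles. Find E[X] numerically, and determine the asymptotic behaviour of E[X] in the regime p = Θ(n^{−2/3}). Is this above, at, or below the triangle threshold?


Number of potential triangles: C(29, 3) = 3654.
Each occurs with probability p³ ≈ (0.42377)³ ≈ 7.6099881e-02.
By linearity: E[X] = C(29, 3)·p³ ≈ 3654 · 7.6099881e-02 ≈ 278.06897.
Since α = 2/3 < 1, p = c/n^{2/3} ≫ 1/n is above the triangle threshold p ~ 1/n. Asymptotically E[X] ~ (c³/6)·n^{3(1−α)} = (4³/6)·n^{1} → ∞; triangles are abundant w.h.p.

E[X] ≈ 278.06897; in regime p = Θ(1/n^{2/3}) E[X] diverges (above the triangle threshold p ~ 1/n).


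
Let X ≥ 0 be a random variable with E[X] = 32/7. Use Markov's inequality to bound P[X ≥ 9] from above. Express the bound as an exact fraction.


μ = E[X] = 32/7, a = 9.
Markov: P[X ≥ 9] ≤ μ/a = (32/7)/9 = 32/63.
Numerically: ≈ 0.5079.
(Since a = 9 > μ = 4.5714, the bound 32/63 is < 1 and informative.)

P[X ≥ 9] ≤ 32/63 ≈ 0.5079.


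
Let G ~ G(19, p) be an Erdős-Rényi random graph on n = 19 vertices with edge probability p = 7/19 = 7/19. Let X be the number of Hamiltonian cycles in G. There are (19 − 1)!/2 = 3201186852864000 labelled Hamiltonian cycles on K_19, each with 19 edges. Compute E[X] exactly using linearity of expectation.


K_19 has (19 − 1)!/2 = 3201186852864000 labelled Hamiltonian cycles.
For each such Hamiltonian cycle H, let X_H = 1 if all 19 edges of H are present in G. Then P[X_H = 1] = p^{19} = (7/19)^{19} = 11398895185373143/1978419655660313589123979.
By linearity of expectation: E[X] = Σ_H E[X_H] = 3201186852864000 · p^{19} = 3201186852864000 · 11398895185373143/1978419655660313589123979 = 36489993404591253525678231552000/1978419655660313589123979.
Numerically: E[X] ≈ 1.8444e+07.

E[X] = 3201186852864000 · (7/19)^{19} = 36489993404591253525678231552000/1978419655660313589123979 ≈ 1.8444e+07.


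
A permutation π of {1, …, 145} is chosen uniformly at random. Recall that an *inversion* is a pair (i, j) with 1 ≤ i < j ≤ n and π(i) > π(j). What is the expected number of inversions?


Write X = Σ X_I over the C(145, 2) = 10440 pairs i < j, with X_I the indicator of one inversion.
There are 10440 indicators.
For each fixed pair i < j, the values π(i) and π(j) are two distinct elements of {1, …, 145} in uniformly random order; by symmetry P[π(i) > π(j)] = 1/2.
By linearity: E[X] = 10440 · (1/2) = C(145, 2) · (1/2) = 10440/2 = 5220 ≈ 5220.000000.

E[X] = 5220 = 5220.000000.
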